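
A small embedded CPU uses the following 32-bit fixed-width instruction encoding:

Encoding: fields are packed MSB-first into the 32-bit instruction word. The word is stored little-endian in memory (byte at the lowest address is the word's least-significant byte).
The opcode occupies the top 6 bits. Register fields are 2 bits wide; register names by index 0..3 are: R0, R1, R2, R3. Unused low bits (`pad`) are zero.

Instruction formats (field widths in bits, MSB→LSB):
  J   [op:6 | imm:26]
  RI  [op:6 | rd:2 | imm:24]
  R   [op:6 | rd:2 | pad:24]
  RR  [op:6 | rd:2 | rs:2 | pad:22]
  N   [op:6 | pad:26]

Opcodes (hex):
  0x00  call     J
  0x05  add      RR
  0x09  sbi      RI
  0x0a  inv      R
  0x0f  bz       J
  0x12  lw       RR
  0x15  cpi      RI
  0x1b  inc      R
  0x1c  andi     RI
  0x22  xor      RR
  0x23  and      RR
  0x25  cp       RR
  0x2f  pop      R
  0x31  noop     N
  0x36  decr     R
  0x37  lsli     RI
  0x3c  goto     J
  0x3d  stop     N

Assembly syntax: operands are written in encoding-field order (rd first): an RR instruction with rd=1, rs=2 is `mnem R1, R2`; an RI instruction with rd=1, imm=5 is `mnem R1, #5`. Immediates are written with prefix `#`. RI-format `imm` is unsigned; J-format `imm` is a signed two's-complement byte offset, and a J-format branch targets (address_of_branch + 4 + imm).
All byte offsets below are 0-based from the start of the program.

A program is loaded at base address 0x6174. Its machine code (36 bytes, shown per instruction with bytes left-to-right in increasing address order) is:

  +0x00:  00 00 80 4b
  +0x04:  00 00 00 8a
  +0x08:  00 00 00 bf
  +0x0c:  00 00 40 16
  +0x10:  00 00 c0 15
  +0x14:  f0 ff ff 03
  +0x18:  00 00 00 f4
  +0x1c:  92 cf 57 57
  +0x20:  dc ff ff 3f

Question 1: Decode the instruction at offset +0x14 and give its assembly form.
@+14  little-endian(f0 ff ff 03) = 0x03fffff0
  op=0x03fffff0>>26=0x0 ⇒ call (J)
  imm@[25:0]=0x3fffff0 (s26→-16) ⇒ #-16

call #-16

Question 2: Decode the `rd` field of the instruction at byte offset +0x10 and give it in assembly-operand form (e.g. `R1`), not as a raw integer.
R1

+0x10: 00 00 c0 15 ⇒ word 0x15c00000 (little)
  op=0x15c00000>>26=0x5 ⇒ add (RR)
  rd: (w>>24)&0x3=0x1 → R1
  rs: (w>>22)&0x3=0x3 → R3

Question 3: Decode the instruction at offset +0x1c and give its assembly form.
cpi R3, #5754770

[1c] 92 cf 57 57 → 0x5757cf92
  op=0x5757cf92>>26=0x15 ⇒ cpi (RI)
  rd@[25:24]=0x3 ⇒ R3
  imm@[23:0]=0x57cf92 ⇒ #5754770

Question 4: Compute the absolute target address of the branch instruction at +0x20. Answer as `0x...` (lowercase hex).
0x6174

+0x20: dc ff ff 3f ⇒ word 0x3fffffdc (little)
  op=0x3fffffdc>>26=0xf ⇒ bz (J)
  imm: (w>>0)&0x3ffffff=0x3ffffdc (s26→-36) → #-36
  target = base 0x6174 + off 0x20 + 4 + imm -36 = 0x6174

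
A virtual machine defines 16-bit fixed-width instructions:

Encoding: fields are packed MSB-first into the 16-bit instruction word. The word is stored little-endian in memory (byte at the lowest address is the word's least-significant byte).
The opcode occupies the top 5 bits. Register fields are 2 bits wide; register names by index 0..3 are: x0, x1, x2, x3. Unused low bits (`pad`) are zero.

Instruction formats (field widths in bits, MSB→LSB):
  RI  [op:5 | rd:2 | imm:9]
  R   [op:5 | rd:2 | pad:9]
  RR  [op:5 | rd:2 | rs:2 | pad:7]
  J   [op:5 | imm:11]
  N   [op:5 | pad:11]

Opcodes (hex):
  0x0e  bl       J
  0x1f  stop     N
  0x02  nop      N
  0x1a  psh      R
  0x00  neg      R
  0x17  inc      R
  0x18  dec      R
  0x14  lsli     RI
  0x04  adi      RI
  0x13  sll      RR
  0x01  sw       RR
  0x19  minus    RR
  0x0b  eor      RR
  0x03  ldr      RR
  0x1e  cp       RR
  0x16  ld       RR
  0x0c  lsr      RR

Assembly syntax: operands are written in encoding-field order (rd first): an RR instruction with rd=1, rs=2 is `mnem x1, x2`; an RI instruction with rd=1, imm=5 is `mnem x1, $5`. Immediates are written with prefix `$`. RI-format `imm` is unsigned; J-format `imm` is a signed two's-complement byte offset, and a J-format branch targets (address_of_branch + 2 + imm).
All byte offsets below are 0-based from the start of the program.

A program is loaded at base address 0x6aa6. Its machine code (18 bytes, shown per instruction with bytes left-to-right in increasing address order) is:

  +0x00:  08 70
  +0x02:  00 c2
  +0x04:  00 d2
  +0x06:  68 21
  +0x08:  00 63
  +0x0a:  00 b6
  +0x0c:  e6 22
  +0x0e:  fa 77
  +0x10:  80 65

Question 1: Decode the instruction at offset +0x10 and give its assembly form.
@+10  little-endian(80 65) = 0x6580
  top 5b → 0xc → lsr [RR]
  rd: (w>>9)&0x3=0x2 → x2
  rs: (w>>7)&0x3=0x3 → x3

lsr x2, x3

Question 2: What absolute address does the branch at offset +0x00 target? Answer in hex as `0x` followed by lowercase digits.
+0x00: 08 70 ⇒ word 0x7008 (little)
  top 5b → 0xe → bl [J]
  imm: (w>>0)&0x7ff=0x8 → $8
  target = base 0x6aa6 + off 0x00 + 2 + imm 8 = 0x6ab0

0x6ab0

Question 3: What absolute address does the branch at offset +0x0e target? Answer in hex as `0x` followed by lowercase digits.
0x6ab0

[0e] fa 77 → 0x77fa
  op=0x77fa>>11=0xe ⇒ bl (J)
  [10:0] imm=2042 (s11→-6) = $-6
  target = base 0x6aa6 + off 0x0e + 2 + imm -6 = 0x6ab0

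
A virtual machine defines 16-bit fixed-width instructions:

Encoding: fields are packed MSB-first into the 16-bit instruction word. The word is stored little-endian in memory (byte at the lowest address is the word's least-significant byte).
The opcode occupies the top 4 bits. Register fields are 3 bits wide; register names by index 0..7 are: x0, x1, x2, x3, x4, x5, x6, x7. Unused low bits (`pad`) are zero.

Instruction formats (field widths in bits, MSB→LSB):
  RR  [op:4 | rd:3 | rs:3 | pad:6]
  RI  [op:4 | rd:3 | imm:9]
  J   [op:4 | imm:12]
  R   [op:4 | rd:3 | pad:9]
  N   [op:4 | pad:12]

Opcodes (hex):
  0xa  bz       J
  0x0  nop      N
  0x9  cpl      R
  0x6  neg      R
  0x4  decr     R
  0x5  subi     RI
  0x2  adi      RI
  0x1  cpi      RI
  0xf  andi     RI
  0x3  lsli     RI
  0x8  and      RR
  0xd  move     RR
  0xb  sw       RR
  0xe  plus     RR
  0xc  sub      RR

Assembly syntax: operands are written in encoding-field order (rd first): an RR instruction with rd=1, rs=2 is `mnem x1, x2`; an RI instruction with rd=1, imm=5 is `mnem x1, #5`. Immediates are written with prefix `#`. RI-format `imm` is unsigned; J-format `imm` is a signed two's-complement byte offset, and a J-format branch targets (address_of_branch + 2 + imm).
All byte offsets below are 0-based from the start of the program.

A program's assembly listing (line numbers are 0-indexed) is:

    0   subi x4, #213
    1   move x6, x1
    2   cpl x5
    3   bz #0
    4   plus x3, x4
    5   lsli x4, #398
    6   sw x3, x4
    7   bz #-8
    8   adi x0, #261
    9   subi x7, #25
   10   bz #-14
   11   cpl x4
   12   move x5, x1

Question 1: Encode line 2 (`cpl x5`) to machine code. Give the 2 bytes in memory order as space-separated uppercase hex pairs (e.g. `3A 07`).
2. cpl fields op=0x9:4|rd=5:3|pad=0:9 → word 9a00h → 00 9a

00 9A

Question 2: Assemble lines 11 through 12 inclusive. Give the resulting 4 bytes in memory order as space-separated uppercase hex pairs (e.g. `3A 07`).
11. cpl fields op=0x9:4|rd=4:3|pad=0:9 → word 9800h → 00 98
12. move fields op=0xd:4|rd=5:3|rs=1:3|pad=0:6 → word da40h → 40 da

00 98 40 DA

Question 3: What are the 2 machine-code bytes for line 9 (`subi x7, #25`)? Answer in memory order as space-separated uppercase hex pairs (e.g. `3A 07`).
19 5E

line 9 (subi): pack op=0x5:4|rd=7:3|imm=25:9 = 0x5e19; little→ 19 5e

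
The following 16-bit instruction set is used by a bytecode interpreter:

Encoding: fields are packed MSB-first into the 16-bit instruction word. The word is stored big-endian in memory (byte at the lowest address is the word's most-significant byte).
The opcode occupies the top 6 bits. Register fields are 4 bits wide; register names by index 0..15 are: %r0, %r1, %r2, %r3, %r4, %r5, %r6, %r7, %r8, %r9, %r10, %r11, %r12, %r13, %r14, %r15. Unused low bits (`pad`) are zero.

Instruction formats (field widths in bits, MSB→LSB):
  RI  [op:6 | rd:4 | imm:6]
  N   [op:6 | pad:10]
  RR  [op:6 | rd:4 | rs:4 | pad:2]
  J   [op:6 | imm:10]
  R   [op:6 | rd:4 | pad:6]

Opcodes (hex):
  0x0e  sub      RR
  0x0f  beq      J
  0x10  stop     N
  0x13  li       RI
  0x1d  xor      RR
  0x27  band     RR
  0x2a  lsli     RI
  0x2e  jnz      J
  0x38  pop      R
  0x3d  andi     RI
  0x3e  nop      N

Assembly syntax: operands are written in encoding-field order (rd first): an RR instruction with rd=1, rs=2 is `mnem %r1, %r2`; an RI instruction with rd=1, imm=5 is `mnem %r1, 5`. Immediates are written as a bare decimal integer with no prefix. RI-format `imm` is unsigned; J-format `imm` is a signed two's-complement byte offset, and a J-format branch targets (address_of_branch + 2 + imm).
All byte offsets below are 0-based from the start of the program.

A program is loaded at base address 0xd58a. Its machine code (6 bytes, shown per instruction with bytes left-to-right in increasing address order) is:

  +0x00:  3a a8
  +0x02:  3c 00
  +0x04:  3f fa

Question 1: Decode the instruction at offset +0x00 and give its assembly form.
sub %r10, %r10

off 0x00: read 3a a8 as big → 0x3aa8
  op=0x3aa8>>10=0xe ⇒ sub (RR)
  rd: (w>>6)&0xf=0xa → %r10
  rs: (w>>2)&0xf=0xa → %r10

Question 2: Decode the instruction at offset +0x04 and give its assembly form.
beq -6

off 0x04: read 3f fa as big → 0x3ffa
  op=0x3ffa>>10=0xf ⇒ beq (J)
  [9:0] imm=1018 (s10→-6) = -6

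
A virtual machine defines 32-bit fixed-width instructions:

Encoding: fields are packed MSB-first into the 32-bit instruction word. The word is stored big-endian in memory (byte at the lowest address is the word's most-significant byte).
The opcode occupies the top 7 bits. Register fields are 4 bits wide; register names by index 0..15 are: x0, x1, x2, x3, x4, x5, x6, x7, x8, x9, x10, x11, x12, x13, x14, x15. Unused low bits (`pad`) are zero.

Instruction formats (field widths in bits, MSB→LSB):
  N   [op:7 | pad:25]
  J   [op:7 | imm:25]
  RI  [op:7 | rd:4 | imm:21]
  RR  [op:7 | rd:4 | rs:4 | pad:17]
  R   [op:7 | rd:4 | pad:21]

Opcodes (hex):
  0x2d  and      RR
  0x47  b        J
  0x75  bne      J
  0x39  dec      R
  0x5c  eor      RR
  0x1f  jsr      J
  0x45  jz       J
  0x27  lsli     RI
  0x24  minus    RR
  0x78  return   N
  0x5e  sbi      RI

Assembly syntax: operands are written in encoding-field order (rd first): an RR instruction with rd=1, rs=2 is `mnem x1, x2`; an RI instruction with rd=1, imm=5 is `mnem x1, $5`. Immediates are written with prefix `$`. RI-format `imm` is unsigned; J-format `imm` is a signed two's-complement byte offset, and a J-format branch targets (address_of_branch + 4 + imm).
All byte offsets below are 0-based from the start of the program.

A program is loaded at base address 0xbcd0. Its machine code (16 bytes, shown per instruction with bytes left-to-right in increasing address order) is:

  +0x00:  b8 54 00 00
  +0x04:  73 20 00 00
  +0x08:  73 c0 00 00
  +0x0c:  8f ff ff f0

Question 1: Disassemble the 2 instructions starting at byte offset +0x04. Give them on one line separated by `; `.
dec x9; dec x14

off 0x04: read 73 20 00 00 as big → 0x73200000
  op=0x73200000>>25=0x39 ⇒ dec (R)
  [24:21] rd=9 = x9
off 0x08: read 73 c0 00 00 as big → 0x73c00000
  op=0x73c00000>>25=0x39 ⇒ dec (R)
  [24:21] rd=14 = x14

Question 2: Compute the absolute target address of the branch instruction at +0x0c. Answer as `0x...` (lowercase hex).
0xbcd0

+0x0c: 8f ff ff f0 ⇒ word 0x8ffffff0 (big)
  top 7b → 0x47 → b [J]
  imm@[24:0]=0x1fffff0 (s25→-16) ⇒ $-16
  target = base 0xbcd0 + off 0x0c + 4 + imm -16 = 0xbcd0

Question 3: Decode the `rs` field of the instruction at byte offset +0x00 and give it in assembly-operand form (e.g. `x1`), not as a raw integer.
+0x00: b8 54 00 00 ⇒ word 0xb8540000 (big)
  opcode bits[31:25]=0x5c: eor/RR
  rd@[24:21]=0x2 ⇒ x2
  rs@[20:17]=0xa ⇒ x10

x10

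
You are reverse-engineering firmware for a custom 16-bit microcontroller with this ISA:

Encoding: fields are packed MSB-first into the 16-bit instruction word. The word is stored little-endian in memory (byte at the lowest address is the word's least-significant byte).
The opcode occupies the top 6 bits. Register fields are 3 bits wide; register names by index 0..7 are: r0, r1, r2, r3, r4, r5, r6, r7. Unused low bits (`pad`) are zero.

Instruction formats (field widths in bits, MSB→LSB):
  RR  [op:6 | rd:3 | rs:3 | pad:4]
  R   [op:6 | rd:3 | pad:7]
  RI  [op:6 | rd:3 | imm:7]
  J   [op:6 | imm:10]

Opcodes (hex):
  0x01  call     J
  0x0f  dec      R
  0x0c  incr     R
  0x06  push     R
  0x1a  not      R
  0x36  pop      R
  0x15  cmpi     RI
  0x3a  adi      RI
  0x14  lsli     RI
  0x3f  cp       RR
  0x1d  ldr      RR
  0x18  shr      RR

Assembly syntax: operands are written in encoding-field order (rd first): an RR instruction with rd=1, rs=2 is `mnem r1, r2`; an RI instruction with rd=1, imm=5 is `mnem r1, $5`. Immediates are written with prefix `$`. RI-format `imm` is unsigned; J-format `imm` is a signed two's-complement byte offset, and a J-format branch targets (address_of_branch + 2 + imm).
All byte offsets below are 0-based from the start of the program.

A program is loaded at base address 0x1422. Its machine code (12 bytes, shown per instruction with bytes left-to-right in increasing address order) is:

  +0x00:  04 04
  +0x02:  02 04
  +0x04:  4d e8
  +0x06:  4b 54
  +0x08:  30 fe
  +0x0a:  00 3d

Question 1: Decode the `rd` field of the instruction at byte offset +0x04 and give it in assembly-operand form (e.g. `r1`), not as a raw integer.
+0x04: 4d e8 ⇒ word 0xe84d (little)
  op=0xe84d>>10=0x3a ⇒ adi (RI)
  rd@[9:7]=0x0 ⇒ r0
  imm@[6:0]=0x4d ⇒ $77

r0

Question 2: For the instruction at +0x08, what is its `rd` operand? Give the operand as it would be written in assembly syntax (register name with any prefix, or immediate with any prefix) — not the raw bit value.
[08] 30 fe → 0xfe30
  opcode bits[15:10]=0x3f: cp/RR
  rd: (w>>7)&0x7=0x4 → r4
  rs: (w>>4)&0x7=0x3 → r3

r4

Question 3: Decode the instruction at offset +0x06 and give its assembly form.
cmpi r0, $75

+0x06: 4b 54 ⇒ word 0x544b (little)
  opcode bits[15:10]=0x15: cmpi/RI
  rd: (w>>7)&0x7=0x0 → r0
  imm: (w>>0)&0x7f=0x4b → $75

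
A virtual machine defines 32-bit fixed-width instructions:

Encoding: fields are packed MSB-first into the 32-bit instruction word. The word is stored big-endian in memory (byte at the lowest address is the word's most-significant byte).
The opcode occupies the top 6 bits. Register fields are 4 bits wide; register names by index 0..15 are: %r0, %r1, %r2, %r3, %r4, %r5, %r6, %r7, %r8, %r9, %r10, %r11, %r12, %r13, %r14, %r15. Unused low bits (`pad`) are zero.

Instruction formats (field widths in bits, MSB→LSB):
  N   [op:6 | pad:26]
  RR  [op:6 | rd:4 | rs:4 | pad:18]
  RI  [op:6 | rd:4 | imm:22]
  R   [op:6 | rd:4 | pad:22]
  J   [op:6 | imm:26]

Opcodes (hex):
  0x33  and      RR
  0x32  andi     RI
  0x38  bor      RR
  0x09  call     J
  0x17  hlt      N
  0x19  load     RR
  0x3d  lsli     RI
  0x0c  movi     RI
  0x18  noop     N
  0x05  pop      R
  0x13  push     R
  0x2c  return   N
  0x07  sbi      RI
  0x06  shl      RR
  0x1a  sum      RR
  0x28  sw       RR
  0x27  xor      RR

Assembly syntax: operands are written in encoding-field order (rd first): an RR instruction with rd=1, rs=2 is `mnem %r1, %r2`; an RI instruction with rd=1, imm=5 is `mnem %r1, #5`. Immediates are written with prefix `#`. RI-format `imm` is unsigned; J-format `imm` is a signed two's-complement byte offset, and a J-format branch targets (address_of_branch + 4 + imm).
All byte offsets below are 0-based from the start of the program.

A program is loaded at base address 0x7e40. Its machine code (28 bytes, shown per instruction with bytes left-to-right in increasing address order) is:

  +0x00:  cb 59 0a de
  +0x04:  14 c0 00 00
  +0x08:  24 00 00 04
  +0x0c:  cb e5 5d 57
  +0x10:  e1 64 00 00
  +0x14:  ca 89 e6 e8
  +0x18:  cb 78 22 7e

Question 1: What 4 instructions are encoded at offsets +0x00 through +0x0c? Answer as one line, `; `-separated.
andi %r13, #1641182; pop %r3; call #4; andi %r15, #2448727

[00] cb 59 0a de → 0xcb590ade
  top 6b → 0x32 → andi [RI]
  rd@[25:22]=0xd ⇒ %r13
  imm@[21:0]=0x190ade ⇒ #1641182
[04] 14 c0 00 00 → 0x14c00000
  top 6b → 0x5 → pop [R]
  rd@[25:22]=0x3 ⇒ %r3
[08] 24 00 00 04 → 0x24000004
  top 6b → 0x9 → call [J]
  imm@[25:0]=0x4 ⇒ #4
[0c] cb e5 5d 57 → 0xcbe55d57
  top 6b → 0x32 → andi [RI]
  rd@[25:22]=0xf ⇒ %r15
  imm@[21:0]=0x255d57 ⇒ #2448727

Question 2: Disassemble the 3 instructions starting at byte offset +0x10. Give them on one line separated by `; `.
[10] e1 64 00 00 → 0xe1640000
  opcode bits[31:26]=0x38: bor/RR
  rd: (w>>22)&0xf=0x5 → %r5
  rs: (w>>18)&0xf=0x9 → %r9
[14] ca 89 e6 e8 → 0xca89e6e8
  opcode bits[31:26]=0x32: andi/RI
  rd: (w>>22)&0xf=0xa → %r10
  imm: (w>>0)&0x3fffff=0x9e6e8 → #648936
[18] cb 78 22 7e → 0xcb78227e
  opcode bits[31:26]=0x32: andi/RI
  rd: (w>>22)&0xf=0xd → %r13
  imm: (w>>0)&0x3fffff=0x38227e → #3678846

bor %r5, %r9; andi %r10, #648936; andi %r13, #3678846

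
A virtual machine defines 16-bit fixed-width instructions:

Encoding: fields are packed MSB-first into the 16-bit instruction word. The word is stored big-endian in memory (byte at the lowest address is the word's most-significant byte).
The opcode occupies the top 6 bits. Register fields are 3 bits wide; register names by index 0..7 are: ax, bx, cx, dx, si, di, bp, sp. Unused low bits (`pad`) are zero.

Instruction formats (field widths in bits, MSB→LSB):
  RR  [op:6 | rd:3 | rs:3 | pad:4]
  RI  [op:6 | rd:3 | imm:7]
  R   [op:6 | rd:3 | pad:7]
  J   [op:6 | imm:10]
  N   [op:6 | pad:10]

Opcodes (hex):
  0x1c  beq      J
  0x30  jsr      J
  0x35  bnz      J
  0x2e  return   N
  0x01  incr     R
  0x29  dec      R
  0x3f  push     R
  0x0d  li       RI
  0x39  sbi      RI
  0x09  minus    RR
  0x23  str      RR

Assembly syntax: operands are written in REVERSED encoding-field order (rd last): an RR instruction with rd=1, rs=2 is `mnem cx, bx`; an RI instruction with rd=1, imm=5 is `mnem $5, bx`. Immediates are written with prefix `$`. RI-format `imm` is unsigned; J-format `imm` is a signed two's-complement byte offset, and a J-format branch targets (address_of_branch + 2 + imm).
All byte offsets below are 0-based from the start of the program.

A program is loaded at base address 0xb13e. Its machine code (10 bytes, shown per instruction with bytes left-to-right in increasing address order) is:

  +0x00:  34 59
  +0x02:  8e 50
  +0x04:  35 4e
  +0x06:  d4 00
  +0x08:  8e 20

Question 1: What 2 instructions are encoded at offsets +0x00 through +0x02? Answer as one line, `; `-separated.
li $89, ax; str di, si

off 0x00: read 34 59 as big → 0x3459
  top 6b → 0xd → li [RI]
  [9:7] rd=0 = ax
  [6:0] imm=89 = $89
off 0x02: read 8e 50 as big → 0x8e50
  top 6b → 0x23 → str [RR]
  [9:7] rd=4 = si
  [6:4] rs=5 = di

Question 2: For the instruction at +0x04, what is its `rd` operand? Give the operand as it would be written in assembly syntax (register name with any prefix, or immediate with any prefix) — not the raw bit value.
cx

@+04  big-endian(35 4e) = 0x354e
  op=0x354e>>10=0xd ⇒ li (RI)
  [9:7] rd=2 = cx
  [6:0] imm=78 = $78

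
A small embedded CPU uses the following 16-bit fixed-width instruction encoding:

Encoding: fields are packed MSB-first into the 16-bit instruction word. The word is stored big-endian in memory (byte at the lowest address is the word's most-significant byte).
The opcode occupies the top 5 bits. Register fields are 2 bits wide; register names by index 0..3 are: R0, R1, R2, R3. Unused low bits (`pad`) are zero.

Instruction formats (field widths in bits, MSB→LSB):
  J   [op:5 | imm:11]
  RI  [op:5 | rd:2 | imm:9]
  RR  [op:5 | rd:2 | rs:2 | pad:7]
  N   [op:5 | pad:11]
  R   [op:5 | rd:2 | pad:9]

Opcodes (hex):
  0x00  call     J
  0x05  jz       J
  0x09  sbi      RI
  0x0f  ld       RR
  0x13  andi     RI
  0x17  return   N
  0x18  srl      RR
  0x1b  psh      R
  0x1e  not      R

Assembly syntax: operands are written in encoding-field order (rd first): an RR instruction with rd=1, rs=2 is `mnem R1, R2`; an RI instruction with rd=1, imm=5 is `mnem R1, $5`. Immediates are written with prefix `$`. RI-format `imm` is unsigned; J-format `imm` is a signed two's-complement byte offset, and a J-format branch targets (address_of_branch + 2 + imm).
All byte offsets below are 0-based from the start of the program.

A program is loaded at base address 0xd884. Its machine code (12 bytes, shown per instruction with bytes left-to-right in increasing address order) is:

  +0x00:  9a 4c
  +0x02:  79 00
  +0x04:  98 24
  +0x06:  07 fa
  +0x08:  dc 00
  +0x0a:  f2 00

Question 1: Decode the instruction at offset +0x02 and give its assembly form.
ld R0, R2

+0x02: 79 00 ⇒ word 0x7900 (big)
  opcode bits[15:11]=0xf: ld/RR
  rd: (w>>9)&0x3=0x0 → R0
  rs: (w>>7)&0x3=0x2 → R2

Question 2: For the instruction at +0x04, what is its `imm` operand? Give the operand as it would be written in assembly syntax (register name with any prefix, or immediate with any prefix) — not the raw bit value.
+0x04: 98 24 ⇒ word 0x9824 (big)
  op=0x9824>>11=0x13 ⇒ andi (RI)
  rd: (w>>9)&0x3=0x0 → R0
  imm: (w>>0)&0x1ff=0x24 → $36

$36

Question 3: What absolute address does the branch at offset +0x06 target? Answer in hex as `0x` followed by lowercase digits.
off 0x06: read 07 fa as big → 0x07fa
  top 5b → 0x0 → call [J]
  imm: (w>>0)&0x7ff=0x7fa (s11→-6) → $-6
  target = base 0xd884 + off 0x06 + 2 + imm -6 = 0xd886

0xd886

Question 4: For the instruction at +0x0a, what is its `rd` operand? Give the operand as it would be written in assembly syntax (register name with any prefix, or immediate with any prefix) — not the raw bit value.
off 0x0a: read f2 00 as big → 0xf200
  op=0xf200>>11=0x1e ⇒ not (R)
  [10:9] rd=1 = R1

R1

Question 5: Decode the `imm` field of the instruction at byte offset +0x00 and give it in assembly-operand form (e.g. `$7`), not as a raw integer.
$76

[00] 9a 4c → 0x9a4c
  top 5b → 0x13 → andi [RI]
  [10:9] rd=1 = R1
  [8:0] imm=76 = $76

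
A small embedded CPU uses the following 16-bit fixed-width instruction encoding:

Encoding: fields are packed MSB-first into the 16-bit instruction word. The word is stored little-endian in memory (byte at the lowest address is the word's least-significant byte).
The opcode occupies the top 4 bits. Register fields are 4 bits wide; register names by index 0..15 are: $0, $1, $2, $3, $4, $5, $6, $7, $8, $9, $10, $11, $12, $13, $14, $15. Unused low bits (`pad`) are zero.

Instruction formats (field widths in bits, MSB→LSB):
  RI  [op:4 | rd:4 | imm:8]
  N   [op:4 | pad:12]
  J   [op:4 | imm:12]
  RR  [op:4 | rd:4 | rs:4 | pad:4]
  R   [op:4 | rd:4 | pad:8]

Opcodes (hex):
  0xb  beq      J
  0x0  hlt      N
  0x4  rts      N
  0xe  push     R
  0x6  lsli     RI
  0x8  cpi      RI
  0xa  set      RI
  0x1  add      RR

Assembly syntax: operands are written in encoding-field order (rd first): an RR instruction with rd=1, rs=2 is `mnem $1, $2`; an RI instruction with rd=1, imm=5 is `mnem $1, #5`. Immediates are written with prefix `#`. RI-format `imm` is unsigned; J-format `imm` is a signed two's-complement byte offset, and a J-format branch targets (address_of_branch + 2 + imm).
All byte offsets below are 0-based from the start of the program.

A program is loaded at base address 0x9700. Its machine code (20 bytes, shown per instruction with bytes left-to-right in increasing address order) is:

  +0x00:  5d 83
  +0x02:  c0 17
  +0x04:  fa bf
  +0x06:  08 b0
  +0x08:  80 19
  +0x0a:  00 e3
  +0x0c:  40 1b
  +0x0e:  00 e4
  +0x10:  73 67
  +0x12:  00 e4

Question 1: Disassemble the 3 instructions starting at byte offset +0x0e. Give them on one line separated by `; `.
push $4; lsli $7, #115; push $4

[0e] 00 e4 → 0xe400
  op=0xe400>>12=0xe ⇒ push (R)
  rd: (w>>8)&0xf=0x4 → $4
[10] 73 67 → 0x6773
  op=0x6773>>12=0x6 ⇒ lsli (RI)
  rd: (w>>8)&0xf=0x7 → $7
  imm: (w>>0)&0xff=0x73 → #115
[12] 00 e4 → 0xe400
  op=0xe400>>12=0xe ⇒ push (R)
  rd: (w>>8)&0xf=0x4 → $4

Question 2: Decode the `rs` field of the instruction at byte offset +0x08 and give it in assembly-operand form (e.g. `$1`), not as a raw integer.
@+08  little-endian(80 19) = 0x1980
  top 4b → 0x1 → add [RR]
  rd@[11:8]=0x9 ⇒ $9
  rs@[7:4]=0x8 ⇒ $8

$8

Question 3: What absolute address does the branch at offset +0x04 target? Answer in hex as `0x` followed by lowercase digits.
off 0x04: read fa bf as little → 0xbffa
  op=0xbffa>>12=0xb ⇒ beq (J)
  imm@[11:0]=0xffa (s12→-6) ⇒ #-6
  target = base 0x9700 + off 0x04 + 2 + imm -6 = 0x9700

0x9700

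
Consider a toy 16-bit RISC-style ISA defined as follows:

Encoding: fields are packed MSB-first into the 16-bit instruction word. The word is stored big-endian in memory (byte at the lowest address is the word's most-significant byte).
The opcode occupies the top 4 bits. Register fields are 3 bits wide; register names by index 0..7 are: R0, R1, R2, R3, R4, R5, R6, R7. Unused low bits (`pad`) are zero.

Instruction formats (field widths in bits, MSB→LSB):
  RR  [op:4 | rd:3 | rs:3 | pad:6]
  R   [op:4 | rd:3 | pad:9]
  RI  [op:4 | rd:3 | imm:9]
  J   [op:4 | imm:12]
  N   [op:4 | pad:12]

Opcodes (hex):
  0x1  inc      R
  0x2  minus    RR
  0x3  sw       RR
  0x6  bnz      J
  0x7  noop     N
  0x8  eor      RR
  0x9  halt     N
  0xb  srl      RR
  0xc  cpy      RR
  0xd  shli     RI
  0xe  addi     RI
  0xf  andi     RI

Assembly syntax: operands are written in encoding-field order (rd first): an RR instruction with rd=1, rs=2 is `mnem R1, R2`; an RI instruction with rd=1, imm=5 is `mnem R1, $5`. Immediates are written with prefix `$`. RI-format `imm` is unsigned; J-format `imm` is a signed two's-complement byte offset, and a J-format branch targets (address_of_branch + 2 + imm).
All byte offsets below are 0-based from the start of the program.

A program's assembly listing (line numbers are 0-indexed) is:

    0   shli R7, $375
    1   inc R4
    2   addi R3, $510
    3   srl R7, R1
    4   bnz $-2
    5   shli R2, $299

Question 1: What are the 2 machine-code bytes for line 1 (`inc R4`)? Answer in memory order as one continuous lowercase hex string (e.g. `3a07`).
1800

L1: inc op=0x1:4|rd=4:3|pad=0:9 ⇒ 0x1800 ⇒ big 18 00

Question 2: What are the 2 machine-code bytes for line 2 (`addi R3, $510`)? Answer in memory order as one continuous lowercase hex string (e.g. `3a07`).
e7fe

2. addi fields op=0xe:4|rd=3:3|imm=510:9 → word e7feh → e7 fe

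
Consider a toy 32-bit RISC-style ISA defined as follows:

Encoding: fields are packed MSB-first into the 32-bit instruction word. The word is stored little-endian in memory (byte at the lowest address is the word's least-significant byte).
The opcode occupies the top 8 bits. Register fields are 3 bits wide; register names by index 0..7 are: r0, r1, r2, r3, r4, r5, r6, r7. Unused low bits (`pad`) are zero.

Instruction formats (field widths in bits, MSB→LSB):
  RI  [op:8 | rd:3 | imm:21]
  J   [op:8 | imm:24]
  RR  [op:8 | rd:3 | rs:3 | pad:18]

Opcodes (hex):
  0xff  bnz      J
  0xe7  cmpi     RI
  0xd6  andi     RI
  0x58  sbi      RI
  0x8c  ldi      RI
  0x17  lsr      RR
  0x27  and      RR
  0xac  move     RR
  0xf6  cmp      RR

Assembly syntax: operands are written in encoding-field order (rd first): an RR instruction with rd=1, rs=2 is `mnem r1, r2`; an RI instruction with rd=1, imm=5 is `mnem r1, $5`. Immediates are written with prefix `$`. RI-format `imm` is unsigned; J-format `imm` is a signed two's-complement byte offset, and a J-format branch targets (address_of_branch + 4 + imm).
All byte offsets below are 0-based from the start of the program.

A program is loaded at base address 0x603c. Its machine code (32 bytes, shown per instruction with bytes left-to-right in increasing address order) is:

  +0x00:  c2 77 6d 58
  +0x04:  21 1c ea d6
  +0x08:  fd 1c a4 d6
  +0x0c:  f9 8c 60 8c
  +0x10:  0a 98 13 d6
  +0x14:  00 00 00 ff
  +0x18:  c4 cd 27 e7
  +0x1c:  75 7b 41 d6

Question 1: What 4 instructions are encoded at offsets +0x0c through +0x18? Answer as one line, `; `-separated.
+0x0c: f9 8c 60 8c ⇒ word 0x8c608cf9 (little)
  top 8b → 0x8c → ldi [RI]
  rd: (w>>21)&0x7=0x3 → r3
  imm: (w>>0)&0x1fffff=0x8cf9 → $36089
+0x10: 0a 98 13 d6 ⇒ word 0xd613980a (little)
  top 8b → 0xd6 → andi [RI]
  rd: (w>>21)&0x7=0x0 → r0
  imm: (w>>0)&0x1fffff=0x13980a → $1284106
+0x14: 00 00 00 ff ⇒ word 0xff000000 (little)
  top 8b → 0xff → bnz [J]
  imm: (w>>0)&0xffffff=0x0 → $0
+0x18: c4 cd 27 e7 ⇒ word 0xe727cdc4 (little)
  top 8b → 0xe7 → cmpi [RI]
  rd: (w>>21)&0x7=0x1 → r1
  imm: (w>>0)&0x1fffff=0x7cdc4 → $511428

ldi r3, $36089; andi r0, $1284106; bnz $0; cmpi r1, $511428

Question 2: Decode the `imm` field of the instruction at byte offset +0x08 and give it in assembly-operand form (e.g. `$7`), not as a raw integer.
$269565

+0x08: fd 1c a4 d6 ⇒ word 0xd6a41cfd (little)
  op=0xd6a41cfd>>24=0xd6 ⇒ andi (RI)
  rd: (w>>21)&0x7=0x5 → r5
  imm: (w>>0)&0x1fffff=0x41cfd → $269565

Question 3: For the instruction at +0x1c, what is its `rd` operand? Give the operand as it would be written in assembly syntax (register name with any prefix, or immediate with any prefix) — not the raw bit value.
r2

off 0x1c: read 75 7b 41 d6 as little → 0xd6417b75
  opcode bits[31:24]=0xd6: andi/RI
  [23:21] rd=2 = r2
  [20:0] imm=97141 = $97141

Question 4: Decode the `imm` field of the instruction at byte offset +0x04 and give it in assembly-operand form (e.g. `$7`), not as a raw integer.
[04] 21 1c ea d6 → 0xd6ea1c21
  top 8b → 0xd6 → andi [RI]
  rd: (w>>21)&0x7=0x7 → r7
  imm: (w>>0)&0x1fffff=0xa1c21 → $662561

$662561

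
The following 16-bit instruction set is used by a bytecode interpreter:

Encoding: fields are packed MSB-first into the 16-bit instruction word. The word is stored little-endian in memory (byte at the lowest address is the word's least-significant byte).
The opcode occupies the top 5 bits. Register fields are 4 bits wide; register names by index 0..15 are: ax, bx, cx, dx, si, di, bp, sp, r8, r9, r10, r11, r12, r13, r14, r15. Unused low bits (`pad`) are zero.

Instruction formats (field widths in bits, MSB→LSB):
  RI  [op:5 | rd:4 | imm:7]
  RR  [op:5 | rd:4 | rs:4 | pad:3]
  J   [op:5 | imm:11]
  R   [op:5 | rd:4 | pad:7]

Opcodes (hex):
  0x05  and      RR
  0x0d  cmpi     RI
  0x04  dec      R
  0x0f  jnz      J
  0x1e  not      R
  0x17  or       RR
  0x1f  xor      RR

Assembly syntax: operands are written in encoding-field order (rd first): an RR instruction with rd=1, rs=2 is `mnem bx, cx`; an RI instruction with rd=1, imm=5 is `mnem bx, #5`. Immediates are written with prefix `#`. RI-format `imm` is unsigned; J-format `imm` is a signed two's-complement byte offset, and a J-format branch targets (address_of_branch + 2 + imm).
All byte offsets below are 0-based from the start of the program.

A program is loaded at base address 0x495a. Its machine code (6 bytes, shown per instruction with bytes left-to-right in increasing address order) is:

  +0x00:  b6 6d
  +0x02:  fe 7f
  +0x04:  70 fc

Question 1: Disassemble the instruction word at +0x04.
+0x04: 70 fc ⇒ word 0xfc70 (little)
  opcode bits[15:11]=0x1f: xor/RR
  [10:7] rd=8 = r8
  [6:3] rs=14 = r14

xor r8, r14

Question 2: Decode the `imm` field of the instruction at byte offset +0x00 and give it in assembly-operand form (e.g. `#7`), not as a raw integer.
off 0x00: read b6 6d as little → 0x6db6
  op=0x6db6>>11=0xd ⇒ cmpi (RI)
  rd@[10:7]=0xb ⇒ r11
  imm@[6:0]=0x36 ⇒ #54

#54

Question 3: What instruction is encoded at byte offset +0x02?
jnz #-2

@+02  little-endian(fe 7f) = 0x7ffe
  top 5b → 0xf → jnz [J]
  [10:0] imm=2046 (s11→-2) = #-2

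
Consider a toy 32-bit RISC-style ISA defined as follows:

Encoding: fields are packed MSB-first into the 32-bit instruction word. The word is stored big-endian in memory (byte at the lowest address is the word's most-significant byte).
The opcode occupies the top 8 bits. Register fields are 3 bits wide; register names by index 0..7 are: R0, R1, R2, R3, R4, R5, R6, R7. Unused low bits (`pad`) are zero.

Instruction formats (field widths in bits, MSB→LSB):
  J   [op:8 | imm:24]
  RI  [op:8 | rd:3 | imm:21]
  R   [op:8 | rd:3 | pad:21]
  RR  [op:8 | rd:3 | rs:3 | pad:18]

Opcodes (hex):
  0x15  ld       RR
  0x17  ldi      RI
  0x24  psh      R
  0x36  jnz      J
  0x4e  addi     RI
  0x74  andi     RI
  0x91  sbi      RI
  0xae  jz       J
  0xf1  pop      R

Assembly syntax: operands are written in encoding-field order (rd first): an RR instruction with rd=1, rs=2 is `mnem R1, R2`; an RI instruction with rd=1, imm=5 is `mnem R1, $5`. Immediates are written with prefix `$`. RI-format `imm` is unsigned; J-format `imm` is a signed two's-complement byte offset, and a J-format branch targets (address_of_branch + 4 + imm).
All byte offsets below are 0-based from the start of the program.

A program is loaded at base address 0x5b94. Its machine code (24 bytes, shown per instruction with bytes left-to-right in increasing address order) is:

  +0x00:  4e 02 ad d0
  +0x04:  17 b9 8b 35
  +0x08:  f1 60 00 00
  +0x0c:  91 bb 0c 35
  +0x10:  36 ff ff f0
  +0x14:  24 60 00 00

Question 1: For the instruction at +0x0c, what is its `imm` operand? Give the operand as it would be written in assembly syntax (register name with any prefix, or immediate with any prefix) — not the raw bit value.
$1772597

+0x0c: 91 bb 0c 35 ⇒ word 0x91bb0c35 (big)
  op=0x91bb0c35>>24=0x91 ⇒ sbi (RI)
  rd: (w>>21)&0x7=0x5 → R5
  imm: (w>>0)&0x1fffff=0x1b0c35 → $1772597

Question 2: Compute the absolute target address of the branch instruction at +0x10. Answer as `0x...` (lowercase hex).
0x5b98

@+10  big-endian(36 ff ff f0) = 0x36fffff0
  top 8b → 0x36 → jnz [J]
  imm@[23:0]=0xfffff0 (s24→-16) ⇒ $-16
  target = base 0x5b94 + off 0x10 + 4 + imm -16 = 0x5b98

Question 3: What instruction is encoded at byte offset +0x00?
addi R0, $175568

@+00  big-endian(4e 02 ad d0) = 0x4e02add0
  op=0x4e02add0>>24=0x4e ⇒ addi (RI)
  rd: (w>>21)&0x7=0x0 → R0
  imm: (w>>0)&0x1fffff=0x2add0 → $175568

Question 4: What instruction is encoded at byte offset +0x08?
+0x08: f1 60 00 00 ⇒ word 0xf1600000 (big)
  top 8b → 0xf1 → pop [R]
  rd: (w>>21)&0x7=0x3 → R3

pop R3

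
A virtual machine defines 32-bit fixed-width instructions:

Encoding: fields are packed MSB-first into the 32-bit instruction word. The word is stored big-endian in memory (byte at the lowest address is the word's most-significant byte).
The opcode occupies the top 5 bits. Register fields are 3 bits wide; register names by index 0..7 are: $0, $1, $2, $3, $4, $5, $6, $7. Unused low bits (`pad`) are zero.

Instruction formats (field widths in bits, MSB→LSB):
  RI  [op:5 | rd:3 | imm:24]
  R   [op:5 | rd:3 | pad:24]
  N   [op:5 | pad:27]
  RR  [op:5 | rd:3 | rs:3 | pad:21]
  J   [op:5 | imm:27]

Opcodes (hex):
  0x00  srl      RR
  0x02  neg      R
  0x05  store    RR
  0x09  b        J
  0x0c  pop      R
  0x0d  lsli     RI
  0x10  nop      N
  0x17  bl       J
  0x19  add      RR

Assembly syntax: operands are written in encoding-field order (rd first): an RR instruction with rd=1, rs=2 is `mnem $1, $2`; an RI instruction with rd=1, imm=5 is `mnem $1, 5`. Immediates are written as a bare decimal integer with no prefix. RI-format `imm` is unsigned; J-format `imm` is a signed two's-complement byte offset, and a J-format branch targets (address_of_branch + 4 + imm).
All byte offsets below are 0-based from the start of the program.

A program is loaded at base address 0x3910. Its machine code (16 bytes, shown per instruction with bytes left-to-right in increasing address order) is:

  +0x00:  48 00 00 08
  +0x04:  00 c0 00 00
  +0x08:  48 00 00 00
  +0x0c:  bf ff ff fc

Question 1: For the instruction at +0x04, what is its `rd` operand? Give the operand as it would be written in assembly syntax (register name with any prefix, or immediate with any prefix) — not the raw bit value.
+0x04: 00 c0 00 00 ⇒ word 0x00c00000 (big)
  op=0x00c00000>>27=0x0 ⇒ srl (RR)
  [26:24] rd=0 = $0
  [23:21] rs=6 = $6

$0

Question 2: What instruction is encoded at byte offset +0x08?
b 0

off 0x08: read 48 00 00 00 as big → 0x48000000
  op=0x48000000>>27=0x9 ⇒ b (J)
  [26:0] imm=0 = 0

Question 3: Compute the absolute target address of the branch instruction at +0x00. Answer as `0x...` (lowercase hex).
0x391c

+0x00: 48 00 00 08 ⇒ word 0x48000008 (big)
  op=0x48000008>>27=0x9 ⇒ b (J)
  imm: (w>>0)&0x7ffffff=0x8 → 8
  target = base 0x3910 + off 0x00 + 4 + imm 8 = 0x391c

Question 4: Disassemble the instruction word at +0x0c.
[0c] bf ff ff fc → 0xbffffffc
  opcode bits[31:27]=0x17: bl/J
  [26:0] imm=134217724 (s27→-4) = -4

bl -4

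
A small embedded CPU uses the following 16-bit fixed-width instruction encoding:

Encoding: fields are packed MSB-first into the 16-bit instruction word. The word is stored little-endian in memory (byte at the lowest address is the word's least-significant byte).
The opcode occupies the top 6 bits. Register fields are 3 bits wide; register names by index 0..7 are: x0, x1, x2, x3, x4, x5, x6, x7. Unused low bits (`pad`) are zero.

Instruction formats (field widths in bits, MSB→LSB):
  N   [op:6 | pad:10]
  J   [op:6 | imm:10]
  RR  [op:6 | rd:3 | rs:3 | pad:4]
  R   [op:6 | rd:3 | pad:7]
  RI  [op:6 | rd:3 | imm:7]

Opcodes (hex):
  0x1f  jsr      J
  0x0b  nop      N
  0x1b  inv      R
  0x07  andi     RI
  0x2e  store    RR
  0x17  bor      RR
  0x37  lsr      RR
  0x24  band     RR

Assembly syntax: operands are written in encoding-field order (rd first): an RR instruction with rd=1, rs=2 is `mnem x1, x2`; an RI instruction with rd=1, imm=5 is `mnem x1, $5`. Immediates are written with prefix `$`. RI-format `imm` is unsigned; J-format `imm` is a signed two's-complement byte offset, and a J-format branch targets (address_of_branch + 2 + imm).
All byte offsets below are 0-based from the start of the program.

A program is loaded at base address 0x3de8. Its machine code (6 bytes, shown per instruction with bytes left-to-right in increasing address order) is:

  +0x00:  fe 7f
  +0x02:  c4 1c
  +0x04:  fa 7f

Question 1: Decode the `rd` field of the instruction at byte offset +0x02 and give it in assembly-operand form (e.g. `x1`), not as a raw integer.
[02] c4 1c → 0x1cc4
  opcode bits[15:10]=0x7: andi/RI
  rd@[9:7]=0x1 ⇒ x1
  imm@[6:0]=0x44 ⇒ $68

x1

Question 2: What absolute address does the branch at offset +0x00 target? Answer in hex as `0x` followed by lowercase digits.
+0x00: fe 7f ⇒ word 0x7ffe (little)
  op=0x7ffe>>10=0x1f ⇒ jsr (J)
  imm@[9:0]=0x3fe (s10→-2) ⇒ $-2
  target = base 0x3de8 + off 0x00 + 2 + imm -2 = 0x3de8

0x3de8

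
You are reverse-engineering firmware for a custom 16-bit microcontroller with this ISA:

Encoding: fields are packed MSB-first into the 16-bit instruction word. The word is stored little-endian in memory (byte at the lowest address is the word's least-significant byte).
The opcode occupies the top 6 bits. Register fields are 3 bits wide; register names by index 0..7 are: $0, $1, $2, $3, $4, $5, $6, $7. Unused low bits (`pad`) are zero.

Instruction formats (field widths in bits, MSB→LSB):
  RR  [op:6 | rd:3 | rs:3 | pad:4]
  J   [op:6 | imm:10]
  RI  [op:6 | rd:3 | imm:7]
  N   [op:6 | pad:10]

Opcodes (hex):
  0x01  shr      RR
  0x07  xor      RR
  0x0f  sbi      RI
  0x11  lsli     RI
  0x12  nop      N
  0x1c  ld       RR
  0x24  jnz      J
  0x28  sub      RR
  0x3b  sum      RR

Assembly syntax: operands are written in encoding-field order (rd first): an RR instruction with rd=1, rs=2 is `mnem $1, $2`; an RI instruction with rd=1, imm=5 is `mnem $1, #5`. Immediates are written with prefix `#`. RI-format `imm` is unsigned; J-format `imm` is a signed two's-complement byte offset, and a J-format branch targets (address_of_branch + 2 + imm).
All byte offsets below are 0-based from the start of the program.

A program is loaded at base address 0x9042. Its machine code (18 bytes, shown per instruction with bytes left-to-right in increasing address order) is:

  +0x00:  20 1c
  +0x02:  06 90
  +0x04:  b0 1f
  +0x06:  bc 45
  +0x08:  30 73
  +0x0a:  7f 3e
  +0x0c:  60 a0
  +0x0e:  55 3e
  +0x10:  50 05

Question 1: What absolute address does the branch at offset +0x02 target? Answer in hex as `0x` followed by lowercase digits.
[02] 06 90 → 0x9006
  top 6b → 0x24 → jnz [J]
  imm@[9:0]=0x6 ⇒ #6
  target = base 0x9042 + off 0x02 + 2 + imm 6 = 0x904c

0x904c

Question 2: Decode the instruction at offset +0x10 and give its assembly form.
shr $2, $5

[10] 50 05 → 0x0550
  op=0x0550>>10=0x1 ⇒ shr (RR)
  [9:7] rd=2 = $2
  [6:4] rs=5 = $5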